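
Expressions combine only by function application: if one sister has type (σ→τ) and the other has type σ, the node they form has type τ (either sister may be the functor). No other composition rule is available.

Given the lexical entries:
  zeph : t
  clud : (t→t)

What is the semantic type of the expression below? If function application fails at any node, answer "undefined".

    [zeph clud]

[zeph clud]: functor clud : (t→t), argument zeph : t; result t.

t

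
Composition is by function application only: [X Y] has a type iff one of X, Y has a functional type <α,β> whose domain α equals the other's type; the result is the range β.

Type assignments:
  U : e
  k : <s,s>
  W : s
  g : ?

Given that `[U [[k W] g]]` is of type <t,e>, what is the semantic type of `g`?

[U [[k W] g]] is required to be <t,e>. U : e cannot yield <t,e> as functor, so [[k W] g] : <e,<t,e>>.
[[k W] g] is required to be <e,<t,e>>. [k W] : s cannot yield <e,<t,e>> as functor, so g : <s,<e,<t,e>>>.

<s,<e,<t,e>>>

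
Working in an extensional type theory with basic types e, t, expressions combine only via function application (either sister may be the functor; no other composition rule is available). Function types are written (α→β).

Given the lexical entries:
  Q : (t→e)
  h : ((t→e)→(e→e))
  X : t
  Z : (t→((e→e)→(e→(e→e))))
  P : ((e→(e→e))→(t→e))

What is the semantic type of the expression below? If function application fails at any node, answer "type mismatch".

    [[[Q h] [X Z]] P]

(t→e)

At [Q h], h : ((t→e)→(e→e)) takes Q : (t→e), giving (e→e).
At [X Z], Z : (t→((e→e)→(e→(e→e)))) takes X : t, giving ((e→e)→(e→(e→e))).
At [[Q h] [X Z]], [X Z] : ((e→e)→(e→(e→e))) takes [Q h] : (e→e), giving (e→(e→e)).
At [[[Q h] [X Z]] P], P : ((e→(e→e))→(t→e)) takes [[Q h] [X Z]] : (e→(e→e)), giving (t→e).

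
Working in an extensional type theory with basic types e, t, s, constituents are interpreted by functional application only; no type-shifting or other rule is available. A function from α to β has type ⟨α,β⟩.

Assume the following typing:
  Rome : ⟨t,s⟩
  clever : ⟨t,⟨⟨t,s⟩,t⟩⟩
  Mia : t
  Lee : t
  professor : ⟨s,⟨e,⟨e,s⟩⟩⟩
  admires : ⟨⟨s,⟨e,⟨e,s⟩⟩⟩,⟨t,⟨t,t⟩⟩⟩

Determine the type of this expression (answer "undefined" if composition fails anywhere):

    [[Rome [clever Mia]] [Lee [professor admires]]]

[clever Mia] — clever of type ⟨t,⟨⟨t,s⟩,t⟩⟩ combines with Mia of type t: type ⟨⟨t,s⟩,t⟩.
[Rome [clever Mia]] — [clever Mia] of type ⟨⟨t,s⟩,t⟩ combines with Rome of type ⟨t,s⟩: type t.
[professor admires] — admires of type ⟨⟨s,⟨e,⟨e,s⟩⟩⟩,⟨t,⟨t,t⟩⟩⟩ combines with professor of type ⟨s,⟨e,⟨e,s⟩⟩⟩: type ⟨t,⟨t,t⟩⟩.
[Lee [professor admires]] — [professor admires] of type ⟨t,⟨t,t⟩⟩ combines with Lee of type t: type ⟨t,t⟩.
[[Rome [clever Mia]] [Lee [professor admires]]] — [Lee [professor admires]] of type ⟨t,t⟩ combines with [Rome [clever Mia]] of type t: type t.

t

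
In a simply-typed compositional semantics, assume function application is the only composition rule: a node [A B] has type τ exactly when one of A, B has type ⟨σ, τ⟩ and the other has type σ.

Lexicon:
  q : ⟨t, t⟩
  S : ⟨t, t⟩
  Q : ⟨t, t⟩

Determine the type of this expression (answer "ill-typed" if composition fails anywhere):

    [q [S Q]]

ill-typed

[S Q]: ⟨t, t⟩ and ⟨t, t⟩ cannot combine by function application — type clash.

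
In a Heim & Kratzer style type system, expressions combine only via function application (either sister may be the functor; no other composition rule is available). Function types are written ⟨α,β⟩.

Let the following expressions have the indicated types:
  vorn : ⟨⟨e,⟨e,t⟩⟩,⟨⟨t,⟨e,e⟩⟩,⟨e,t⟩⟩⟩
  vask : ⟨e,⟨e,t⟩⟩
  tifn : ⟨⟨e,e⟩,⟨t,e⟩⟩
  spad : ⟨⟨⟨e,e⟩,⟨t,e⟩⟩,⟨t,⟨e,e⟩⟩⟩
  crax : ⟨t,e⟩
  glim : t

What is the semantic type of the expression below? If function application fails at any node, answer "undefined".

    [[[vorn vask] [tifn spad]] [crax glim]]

[vorn vask]: vorn is ⟨⟨e,⟨e,t⟩⟩,⟨⟨t,⟨e,e⟩⟩,⟨e,t⟩⟩⟩, vask is ⟨e,⟨e,t⟩⟩; result ⟨⟨t,⟨e,e⟩⟩,⟨e,t⟩⟩.
[tifn spad]: spad is ⟨⟨⟨e,e⟩,⟨t,e⟩⟩,⟨t,⟨e,e⟩⟩⟩, tifn is ⟨⟨e,e⟩,⟨t,e⟩⟩; result ⟨t,⟨e,e⟩⟩.
[[vorn vask] [tifn spad]]: [vorn vask] is ⟨⟨t,⟨e,e⟩⟩,⟨e,t⟩⟩, [tifn spad] is ⟨t,⟨e,e⟩⟩; result ⟨e,t⟩.
[crax glim]: crax is ⟨t,e⟩, glim is t; result e.
[[[vorn vask] [tifn spad]] [crax glim]]: [[vorn vask] [tifn spad]] is ⟨e,t⟩, [crax glim] is e; result t.

t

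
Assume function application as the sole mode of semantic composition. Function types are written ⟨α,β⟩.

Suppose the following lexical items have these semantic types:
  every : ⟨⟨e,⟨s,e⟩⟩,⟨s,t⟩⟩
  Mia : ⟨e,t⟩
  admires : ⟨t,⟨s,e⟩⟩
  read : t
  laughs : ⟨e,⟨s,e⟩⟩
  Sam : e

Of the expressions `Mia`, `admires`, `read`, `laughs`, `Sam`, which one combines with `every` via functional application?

laughs

Mia : ⟨e,t⟩ — does not combine with every.
admires : ⟨t,⟨s,e⟩⟩ — does not combine with every.
read : t — does not combine with every.
laughs — combines: every : ⟨⟨e,⟨s,e⟩⟩,⟨s,t⟩⟩ takes laughs : ⟨e,⟨s,e⟩⟩ as argument, giving ⟨s,t⟩.
Sam : e — does not combine with every.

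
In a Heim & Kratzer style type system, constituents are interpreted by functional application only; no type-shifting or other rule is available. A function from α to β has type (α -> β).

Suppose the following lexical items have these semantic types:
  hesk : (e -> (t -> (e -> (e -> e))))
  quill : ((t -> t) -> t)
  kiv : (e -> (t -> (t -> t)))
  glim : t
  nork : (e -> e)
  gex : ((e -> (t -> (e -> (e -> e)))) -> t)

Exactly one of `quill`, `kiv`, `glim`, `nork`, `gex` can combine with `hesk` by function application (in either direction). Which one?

gex

quill : ((t -> t) -> t) — does not combine with hesk.
kiv : (e -> (t -> (t -> t))) — does not combine with hesk.
glim : t — does not combine with hesk.
nork : (e -> e) — does not combine with hesk.
gex — combines: gex : ((e -> (t -> (e -> (e -> e)))) -> t) takes hesk : (e -> (t -> (e -> (e -> e)))) as argument, giving t.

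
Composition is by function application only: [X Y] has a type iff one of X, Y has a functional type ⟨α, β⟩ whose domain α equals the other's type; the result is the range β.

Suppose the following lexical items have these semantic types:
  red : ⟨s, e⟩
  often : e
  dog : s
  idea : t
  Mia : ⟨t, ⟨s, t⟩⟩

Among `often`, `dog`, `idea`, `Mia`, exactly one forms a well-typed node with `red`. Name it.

often : e — red needs s; often needs nothing (atomic); neither fits.
dog — combines: red : ⟨s, e⟩ takes dog : s as argument, giving e.
idea : t — red needs s; idea needs nothing (atomic); neither fits.
Mia : ⟨t, ⟨s, t⟩⟩ — red needs s; Mia needs t; neither fits.

dog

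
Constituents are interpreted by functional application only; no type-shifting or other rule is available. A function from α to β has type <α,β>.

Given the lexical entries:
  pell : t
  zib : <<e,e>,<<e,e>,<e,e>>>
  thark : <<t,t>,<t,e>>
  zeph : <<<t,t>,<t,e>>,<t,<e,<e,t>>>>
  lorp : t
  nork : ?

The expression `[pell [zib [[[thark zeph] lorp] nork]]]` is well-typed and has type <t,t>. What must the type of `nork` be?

For [pell [zib [[[thark zeph] lorp] nork]]] to have type <t,t> with pell of type t, [zib [[[thark zeph] lorp] nork]] must be the function: [zib [[[thark zeph] lorp] nork]] : <t,<t,t>>.
For [zib [[[thark zeph] lorp] nork]] to have type <t,<t,t>> with zib of type <<e,e>,<<e,e>,<e,e>>>, [[[thark zeph] lorp] nork] must be the function: [[[thark zeph] lorp] nork] : <<<e,e>,<<e,e>,<e,e>>>,<t,<t,t>>>.
For [[[thark zeph] lorp] nork] to have type <<<e,e>,<<e,e>,<e,e>>>,<t,<t,t>>> with [[thark zeph] lorp] of type <e,<e,t>>, nork must be the function: nork : <<e,<e,t>>,<<<e,e>,<<e,e>,<e,e>>>,<t,<t,t>>>>.

<<e,<e,t>>,<<<e,e>,<<e,e>,<e,e>>>,<t,<t,t>>>>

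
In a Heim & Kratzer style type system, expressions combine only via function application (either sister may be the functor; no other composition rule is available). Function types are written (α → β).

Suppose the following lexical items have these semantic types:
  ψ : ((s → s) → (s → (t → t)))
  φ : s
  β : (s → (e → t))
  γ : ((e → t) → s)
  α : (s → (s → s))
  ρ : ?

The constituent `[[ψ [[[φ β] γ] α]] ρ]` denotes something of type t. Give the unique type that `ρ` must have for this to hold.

((s → (t → t)) → t)

At [[ψ [[[φ β] γ] α]] ρ] (required: t): [ψ [[[φ β] γ] α]] is (s → (t → t)), which is not a function with range t; hence ρ is the functor — type ((s → (t → t)) → t).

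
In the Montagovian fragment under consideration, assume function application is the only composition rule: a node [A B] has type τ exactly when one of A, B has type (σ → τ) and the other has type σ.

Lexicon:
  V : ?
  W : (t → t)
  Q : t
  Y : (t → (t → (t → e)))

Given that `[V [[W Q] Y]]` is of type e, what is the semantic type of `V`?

((t → (t → e)) → e)

[V [[W Q] Y]] is required to be e. [[W Q] Y] : (t → (t → e)) cannot yield e as functor, so V : ((t → (t → e)) → e).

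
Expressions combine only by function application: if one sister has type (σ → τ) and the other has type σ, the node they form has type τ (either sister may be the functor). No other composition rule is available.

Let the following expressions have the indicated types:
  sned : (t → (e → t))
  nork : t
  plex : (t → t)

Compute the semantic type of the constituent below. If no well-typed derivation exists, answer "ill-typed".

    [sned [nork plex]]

[nork plex]: (t → t) applied to t yields t.
[sned [nork plex]]: (t → (e → t)) applied to t yields (e → t).

(e → t)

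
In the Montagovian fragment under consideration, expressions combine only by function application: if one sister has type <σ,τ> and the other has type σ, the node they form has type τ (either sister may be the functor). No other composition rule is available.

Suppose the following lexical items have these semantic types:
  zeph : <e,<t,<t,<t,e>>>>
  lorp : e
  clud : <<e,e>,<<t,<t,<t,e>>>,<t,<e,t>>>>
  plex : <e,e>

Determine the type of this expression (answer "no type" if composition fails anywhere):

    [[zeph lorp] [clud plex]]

<t,<e,t>>

[zeph lorp]: <e,<t,<t,<t,e>>>> applied to e yields <t,<t,<t,e>>>.
[clud plex]: <<e,e>,<<t,<t,<t,e>>>,<t,<e,t>>>> applied to <e,e> yields <<t,<t,<t,e>>>,<t,<e,t>>>.
[[zeph lorp] [clud plex]]: <<t,<t,<t,e>>>,<t,<e,t>>> applied to <t,<t,<t,e>>> yields <t,<e,t>>.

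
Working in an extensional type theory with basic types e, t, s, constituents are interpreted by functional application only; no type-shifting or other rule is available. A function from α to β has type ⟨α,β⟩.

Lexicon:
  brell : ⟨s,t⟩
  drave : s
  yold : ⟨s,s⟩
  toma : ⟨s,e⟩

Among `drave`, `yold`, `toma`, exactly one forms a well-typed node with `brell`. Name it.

drave — combines: brell : ⟨s,t⟩ takes drave : s as argument, giving t.
yold : ⟨s,s⟩ — does not combine with brell.
toma : ⟨s,e⟩ — does not combine with brell.

drave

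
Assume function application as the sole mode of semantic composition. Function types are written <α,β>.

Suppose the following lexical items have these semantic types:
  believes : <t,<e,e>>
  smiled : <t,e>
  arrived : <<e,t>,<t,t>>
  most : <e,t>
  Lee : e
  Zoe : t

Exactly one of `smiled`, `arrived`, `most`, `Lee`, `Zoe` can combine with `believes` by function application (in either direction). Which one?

smiled : <t,e> — neither side's domain matches the other.
arrived : <<e,t>,<t,t>> — neither side's domain matches the other.
most : <e,t> — neither side's domain matches the other.
Lee : e — neither side's domain matches the other.
Zoe — combines: believes : <t,<e,e>> takes Zoe : t as argument, giving <e,e>.

Zoe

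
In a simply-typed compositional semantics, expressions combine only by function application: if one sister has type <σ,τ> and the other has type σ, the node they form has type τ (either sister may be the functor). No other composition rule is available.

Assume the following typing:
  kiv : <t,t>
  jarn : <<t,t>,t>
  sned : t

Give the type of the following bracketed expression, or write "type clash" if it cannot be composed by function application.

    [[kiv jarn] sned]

[kiv jarn]: jarn is <<t,t>,t>, kiv is <t,t>; result t.
At [[kiv jarn] sned]: neither t nor t can take the other as argument; the node is ill-typed.

type clash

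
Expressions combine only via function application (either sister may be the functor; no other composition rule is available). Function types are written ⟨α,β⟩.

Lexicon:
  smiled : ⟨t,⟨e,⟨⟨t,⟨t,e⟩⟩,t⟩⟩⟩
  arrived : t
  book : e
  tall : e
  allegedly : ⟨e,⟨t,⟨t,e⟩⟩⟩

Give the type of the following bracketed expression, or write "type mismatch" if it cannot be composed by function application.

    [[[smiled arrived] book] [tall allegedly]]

At [smiled arrived], smiled : ⟨t,⟨e,⟨⟨t,⟨t,e⟩⟩,t⟩⟩⟩ takes arrived : t, giving ⟨e,⟨⟨t,⟨t,e⟩⟩,t⟩⟩.
At [[smiled arrived] book], [smiled arrived] : ⟨e,⟨⟨t,⟨t,e⟩⟩,t⟩⟩ takes book : e, giving ⟨⟨t,⟨t,e⟩⟩,t⟩.
At [tall allegedly], allegedly : ⟨e,⟨t,⟨t,e⟩⟩⟩ takes tall : e, giving ⟨t,⟨t,e⟩⟩.
At [[[smiled arrived] book] [tall allegedly]], [[smiled arrived] book] : ⟨⟨t,⟨t,e⟩⟩,t⟩ takes [tall allegedly] : ⟨t,⟨t,e⟩⟩, giving t.

t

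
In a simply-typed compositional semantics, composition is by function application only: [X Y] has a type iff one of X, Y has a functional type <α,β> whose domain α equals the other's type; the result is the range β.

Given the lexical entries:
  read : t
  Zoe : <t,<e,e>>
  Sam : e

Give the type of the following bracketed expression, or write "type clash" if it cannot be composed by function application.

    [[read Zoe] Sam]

e

[read Zoe]: <t,<e,e>> applied to t yields <e,e>.
[[read Zoe] Sam]: <e,e> applied to e yields e.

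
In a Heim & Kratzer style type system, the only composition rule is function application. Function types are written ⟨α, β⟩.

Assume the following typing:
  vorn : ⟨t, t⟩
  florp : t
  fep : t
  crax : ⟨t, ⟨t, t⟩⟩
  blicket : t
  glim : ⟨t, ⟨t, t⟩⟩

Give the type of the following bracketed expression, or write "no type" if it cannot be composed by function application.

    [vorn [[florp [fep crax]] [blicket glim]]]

t

[fep crax]: ⟨t, ⟨t, t⟩⟩ applied to t yields ⟨t, t⟩.
[florp [fep crax]]: ⟨t, t⟩ applied to t yields t.
[blicket glim]: ⟨t, ⟨t, t⟩⟩ applied to t yields ⟨t, t⟩.
[[florp [fep crax]] [blicket glim]]: ⟨t, t⟩ applied to t yields t.
[vorn [[florp [fep crax]] [blicket glim]]]: ⟨t, t⟩ applied to t yields t.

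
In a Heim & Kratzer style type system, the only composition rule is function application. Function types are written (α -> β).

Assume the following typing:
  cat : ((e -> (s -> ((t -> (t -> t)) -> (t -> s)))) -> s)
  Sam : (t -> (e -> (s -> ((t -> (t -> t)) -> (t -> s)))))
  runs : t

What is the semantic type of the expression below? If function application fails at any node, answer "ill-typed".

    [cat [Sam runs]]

s

At [Sam runs], Sam : (t -> (e -> (s -> ((t -> (t -> t)) -> (t -> s))))) takes runs : t, giving (e -> (s -> ((t -> (t -> t)) -> (t -> s)))).
At [cat [Sam runs]], cat : ((e -> (s -> ((t -> (t -> t)) -> (t -> s)))) -> s) takes [Sam runs] : (e -> (s -> ((t -> (t -> t)) -> (t -> s)))), giving s.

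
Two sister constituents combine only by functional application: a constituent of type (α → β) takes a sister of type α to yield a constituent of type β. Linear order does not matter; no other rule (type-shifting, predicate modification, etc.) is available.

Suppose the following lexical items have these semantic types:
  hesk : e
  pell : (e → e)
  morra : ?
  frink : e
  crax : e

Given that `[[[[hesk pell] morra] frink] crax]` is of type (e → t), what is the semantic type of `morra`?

(e → (e → (e → (e → t))))

At [[[[hesk pell] morra] frink] crax] (required: (e → t)): crax is e, which is not a function with range (e → t); hence [[[hesk pell] morra] frink] is the functor — type (e → (e → t)).
At [[[hesk pell] morra] frink] (required: (e → (e → t))): frink is e, which is not a function with range (e → (e → t)); hence [[hesk pell] morra] is the functor — type (e → (e → (e → t))).
At [[hesk pell] morra] (required: (e → (e → (e → t)))): [hesk pell] is e, which is not a function with range (e → (e → (e → t))); hence morra is the functor — type (e → (e → (e → (e → t)))).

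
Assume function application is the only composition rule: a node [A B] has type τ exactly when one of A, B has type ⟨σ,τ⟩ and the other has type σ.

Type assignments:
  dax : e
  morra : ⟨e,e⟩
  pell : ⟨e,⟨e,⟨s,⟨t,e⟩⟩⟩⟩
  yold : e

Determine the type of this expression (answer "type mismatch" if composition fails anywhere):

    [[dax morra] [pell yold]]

At [dax morra], morra : ⟨e,e⟩ takes dax : e, giving e.
At [pell yold], pell : ⟨e,⟨e,⟨s,⟨t,e⟩⟩⟩⟩ takes yold : e, giving ⟨e,⟨s,⟨t,e⟩⟩⟩.
At [[dax morra] [pell yold]], [pell yold] : ⟨e,⟨s,⟨t,e⟩⟩⟩ takes [dax morra] : e, giving ⟨s,⟨t,e⟩⟩.

⟨s,⟨t,e⟩⟩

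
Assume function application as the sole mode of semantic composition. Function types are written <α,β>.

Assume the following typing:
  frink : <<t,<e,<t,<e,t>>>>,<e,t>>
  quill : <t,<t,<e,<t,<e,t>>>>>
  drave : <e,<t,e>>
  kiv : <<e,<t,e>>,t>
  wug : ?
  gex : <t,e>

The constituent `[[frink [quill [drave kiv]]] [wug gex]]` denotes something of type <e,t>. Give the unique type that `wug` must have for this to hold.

<<t,e>,<<e,t>,<e,t>>>

At [[frink [quill [drave kiv]]] [wug gex]] (required: <e,t>): [frink [quill [drave kiv]]] is <e,t>, which is not a function with range <e,t>; hence [wug gex] is the functor — type <<e,t>,<e,t>>.
At [wug gex] (required: <<e,t>,<e,t>>): gex is <t,e>, which is not a function with range <<e,t>,<e,t>>; hence wug is the functor — type <<t,e>,<<e,t>,<e,t>>>.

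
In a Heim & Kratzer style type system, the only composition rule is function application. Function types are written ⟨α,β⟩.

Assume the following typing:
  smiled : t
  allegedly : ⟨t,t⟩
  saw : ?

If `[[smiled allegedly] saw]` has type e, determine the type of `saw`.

⟨t,e⟩

[[smiled allegedly] saw] is required to be e. [smiled allegedly] : t cannot yield e as functor, so saw : ⟨t,e⟩.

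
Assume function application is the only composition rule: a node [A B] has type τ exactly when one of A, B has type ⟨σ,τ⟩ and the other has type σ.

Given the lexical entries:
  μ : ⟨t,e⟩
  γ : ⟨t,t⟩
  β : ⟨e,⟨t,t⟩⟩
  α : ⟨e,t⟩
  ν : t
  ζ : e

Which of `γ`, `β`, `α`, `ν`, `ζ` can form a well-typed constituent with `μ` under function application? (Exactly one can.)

ν

γ : ⟨t,t⟩ — neither side's domain matches the other.
β : ⟨e,⟨t,t⟩⟩ — neither side's domain matches the other.
α : ⟨e,t⟩ — neither side's domain matches the other.
ν — combines: μ : ⟨t,e⟩ takes ν : t as argument, giving e.
ζ : e — neither side's domain matches the other.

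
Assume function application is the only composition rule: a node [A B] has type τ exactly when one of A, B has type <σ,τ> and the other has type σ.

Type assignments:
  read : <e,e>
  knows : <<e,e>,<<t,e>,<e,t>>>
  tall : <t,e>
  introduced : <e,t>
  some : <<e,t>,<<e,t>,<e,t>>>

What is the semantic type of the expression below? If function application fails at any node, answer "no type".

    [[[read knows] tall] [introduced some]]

[read knows] — knows of type <<e,e>,<<t,e>,<e,t>>> combines with read of type <e,e>: type <<t,e>,<e,t>>.
[[read knows] tall] — [read knows] of type <<t,e>,<e,t>> combines with tall of type <t,e>: type <e,t>.
[introduced some] — some of type <<e,t>,<<e,t>,<e,t>>> combines with introduced of type <e,t>: type <<e,t>,<e,t>>.
[[[read knows] tall] [introduced some]] — [introduced some] of type <<e,t>,<e,t>> combines with [[read knows] tall] of type <e,t>: type <e,t>.

<e,t>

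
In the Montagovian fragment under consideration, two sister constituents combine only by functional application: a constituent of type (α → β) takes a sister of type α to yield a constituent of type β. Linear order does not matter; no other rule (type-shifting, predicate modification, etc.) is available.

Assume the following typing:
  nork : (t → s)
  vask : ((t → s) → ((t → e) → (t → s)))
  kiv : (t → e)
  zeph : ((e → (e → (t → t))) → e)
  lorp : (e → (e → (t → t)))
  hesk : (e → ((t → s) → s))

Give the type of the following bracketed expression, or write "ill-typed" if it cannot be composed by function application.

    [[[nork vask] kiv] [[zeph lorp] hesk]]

[nork vask]: vask is ((t → s) → ((t → e) → (t → s))), nork is (t → s); result ((t → e) → (t → s)).
[[nork vask] kiv]: [nork vask] is ((t → e) → (t → s)), kiv is (t → e); result (t → s).
[zeph lorp]: zeph is ((e → (e → (t → t))) → e), lorp is (e → (e → (t → t))); result e.
[[zeph lorp] hesk]: hesk is (e → ((t → s) → s)), [zeph lorp] is e; result ((t → s) → s).
[[[nork vask] kiv] [[zeph lorp] hesk]]: [[zeph lorp] hesk] is ((t → s) → s), [[nork vask] kiv] is (t → s); result s.

s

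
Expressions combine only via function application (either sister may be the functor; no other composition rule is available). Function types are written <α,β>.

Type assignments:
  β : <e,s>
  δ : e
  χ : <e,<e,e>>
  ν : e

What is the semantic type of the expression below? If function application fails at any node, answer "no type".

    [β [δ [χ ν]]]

[χ ν]: <e,<e,e>> applied to e yields <e,e>.
[δ [χ ν]]: <e,e> applied to e yields e.
[β [δ [χ ν]]]: <e,s> applied to e yields s.

s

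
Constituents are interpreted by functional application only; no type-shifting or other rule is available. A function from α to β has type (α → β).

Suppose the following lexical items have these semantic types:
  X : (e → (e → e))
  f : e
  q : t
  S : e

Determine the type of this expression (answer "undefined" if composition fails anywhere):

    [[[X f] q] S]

undefined

[X f] — X of type (e → (e → e)) combines with f of type e: type (e → e).
At [[X f] q]: neither (e → e) nor t can take the other as argument; the node is ill-typed.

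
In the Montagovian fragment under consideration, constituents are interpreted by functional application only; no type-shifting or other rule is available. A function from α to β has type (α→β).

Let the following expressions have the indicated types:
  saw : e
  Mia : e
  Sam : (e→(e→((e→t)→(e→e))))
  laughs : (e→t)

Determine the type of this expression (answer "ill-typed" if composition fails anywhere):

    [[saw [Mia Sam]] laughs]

[Mia Sam]: functor Sam : (e→(e→((e→t)→(e→e)))), argument Mia : e; result (e→((e→t)→(e→e))).
[saw [Mia Sam]]: functor [Mia Sam] : (e→((e→t)→(e→e))), argument saw : e; result ((e→t)→(e→e)).
[[saw [Mia Sam]] laughs]: functor [saw [Mia Sam]] : ((e→t)→(e→e)), argument laughs : (e→t); result (e→e).

(e→e)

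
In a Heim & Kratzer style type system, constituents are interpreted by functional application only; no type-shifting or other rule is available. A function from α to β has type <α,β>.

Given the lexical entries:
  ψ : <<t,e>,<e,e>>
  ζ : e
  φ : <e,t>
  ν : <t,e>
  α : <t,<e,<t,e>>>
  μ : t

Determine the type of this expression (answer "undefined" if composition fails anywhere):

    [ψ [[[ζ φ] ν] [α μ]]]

<e,e>

[ζ φ]: <e,t> applied to e yields t.
[[ζ φ] ν]: <t,e> applied to t yields e.
[α μ]: <t,<e,<t,e>>> applied to t yields <e,<t,e>>.
[[[ζ φ] ν] [α μ]]: <e,<t,e>> applied to e yields <t,e>.
[ψ [[[ζ φ] ν] [α μ]]]: <<t,e>,<e,e>> applied to <t,e> yields <e,e>.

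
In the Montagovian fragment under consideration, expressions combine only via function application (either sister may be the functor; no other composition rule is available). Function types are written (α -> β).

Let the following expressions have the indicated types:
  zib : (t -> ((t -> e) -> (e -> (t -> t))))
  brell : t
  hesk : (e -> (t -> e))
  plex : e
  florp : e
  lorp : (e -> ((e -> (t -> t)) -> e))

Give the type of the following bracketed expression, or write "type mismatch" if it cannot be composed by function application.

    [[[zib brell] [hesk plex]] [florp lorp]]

[zib brell] — zib of type (t -> ((t -> e) -> (e -> (t -> t)))) combines with brell of type t: type ((t -> e) -> (e -> (t -> t))).
[hesk plex] — hesk of type (e -> (t -> e)) combines with plex of type e: type (t -> e).
[[zib brell] [hesk plex]] — [zib brell] of type ((t -> e) -> (e -> (t -> t))) combines with [hesk plex] of type (t -> e): type (e -> (t -> t)).
[florp lorp] — lorp of type (e -> ((e -> (t -> t)) -> e)) combines with florp of type e: type ((e -> (t -> t)) -> e).
[[[zib brell] [hesk plex]] [florp lorp]] — [florp lorp] of type ((e -> (t -> t)) -> e) combines with [[zib brell] [hesk plex]] of type (e -> (t -> t)): type e.

e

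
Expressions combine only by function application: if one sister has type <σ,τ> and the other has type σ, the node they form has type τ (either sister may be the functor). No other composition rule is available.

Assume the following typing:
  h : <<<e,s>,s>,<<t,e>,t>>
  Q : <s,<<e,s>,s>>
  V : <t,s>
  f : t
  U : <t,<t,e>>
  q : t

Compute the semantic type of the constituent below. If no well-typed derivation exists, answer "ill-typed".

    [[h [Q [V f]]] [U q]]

t

[V f]: functor V : <t,s>, argument f : t; result s.
[Q [V f]]: functor Q : <s,<<e,s>,s>>, argument [V f] : s; result <<e,s>,s>.
[h [Q [V f]]]: functor h : <<<e,s>,s>,<<t,e>,t>>, argument [Q [V f]] : <<e,s>,s>; result <<t,e>,t>.
[U q]: functor U : <t,<t,e>>, argument q : t; result <t,e>.
[[h [Q [V f]]] [U q]]: functor [h [Q [V f]]] : <<t,e>,t>, argument [U q] : <t,e>; result t.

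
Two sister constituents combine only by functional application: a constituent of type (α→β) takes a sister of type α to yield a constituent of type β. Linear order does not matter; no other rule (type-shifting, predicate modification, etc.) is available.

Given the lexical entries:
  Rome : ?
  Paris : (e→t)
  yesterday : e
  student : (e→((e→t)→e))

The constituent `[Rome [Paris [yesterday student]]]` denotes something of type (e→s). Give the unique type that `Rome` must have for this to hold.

(e→(e→s))

For [Rome [Paris [yesterday student]]] to have type (e→s) with [Paris [yesterday student]] of type e, Rome must be the function: Rome : (e→(e→s)).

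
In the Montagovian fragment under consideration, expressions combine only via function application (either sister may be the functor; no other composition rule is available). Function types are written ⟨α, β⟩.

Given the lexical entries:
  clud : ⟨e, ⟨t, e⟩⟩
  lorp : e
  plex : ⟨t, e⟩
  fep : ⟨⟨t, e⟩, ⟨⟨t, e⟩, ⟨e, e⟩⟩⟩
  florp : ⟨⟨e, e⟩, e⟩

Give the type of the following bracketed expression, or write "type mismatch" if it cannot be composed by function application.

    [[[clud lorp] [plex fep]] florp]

At [clud lorp], clud : ⟨e, ⟨t, e⟩⟩ takes lorp : e, giving ⟨t, e⟩.
At [plex fep], fep : ⟨⟨t, e⟩, ⟨⟨t, e⟩, ⟨e, e⟩⟩⟩ takes plex : ⟨t, e⟩, giving ⟨⟨t, e⟩, ⟨e, e⟩⟩.
At [[clud lorp] [plex fep]], [plex fep] : ⟨⟨t, e⟩, ⟨e, e⟩⟩ takes [clud lorp] : ⟨t, e⟩, giving ⟨e, e⟩.
At [[[clud lorp] [plex fep]] florp], florp : ⟨⟨e, e⟩, e⟩ takes [[clud lorp] [plex fep]] : ⟨e, e⟩, giving e.

e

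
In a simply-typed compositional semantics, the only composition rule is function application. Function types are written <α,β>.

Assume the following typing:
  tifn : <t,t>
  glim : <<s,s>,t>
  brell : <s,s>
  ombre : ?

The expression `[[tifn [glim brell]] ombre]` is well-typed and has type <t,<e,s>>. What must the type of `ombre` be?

<t,<t,<e,s>>>

At [[tifn [glim brell]] ombre] (required: <t,<e,s>>): [tifn [glim brell]] is t, which is not a function with range <t,<e,s>>; hence ombre is the functor — type <t,<t,<e,s>>>.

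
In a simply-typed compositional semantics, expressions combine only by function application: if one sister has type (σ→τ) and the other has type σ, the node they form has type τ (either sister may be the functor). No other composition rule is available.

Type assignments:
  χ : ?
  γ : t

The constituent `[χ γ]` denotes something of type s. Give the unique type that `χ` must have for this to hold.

(t→s)

For [χ γ] to have type s with γ of type t, χ must be the function: χ : (t→s).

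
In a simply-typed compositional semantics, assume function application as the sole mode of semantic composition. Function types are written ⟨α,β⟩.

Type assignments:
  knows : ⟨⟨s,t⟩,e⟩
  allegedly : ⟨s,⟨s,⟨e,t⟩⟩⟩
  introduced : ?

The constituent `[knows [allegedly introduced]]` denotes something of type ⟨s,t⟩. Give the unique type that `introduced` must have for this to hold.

At [knows [allegedly introduced]] (required: ⟨s,t⟩): knows is ⟨⟨s,t⟩,e⟩, which is not a function with range ⟨s,t⟩; hence [allegedly introduced] is the functor — type ⟨⟨⟨s,t⟩,e⟩,⟨s,t⟩⟩.
At [allegedly introduced] (required: ⟨⟨⟨s,t⟩,e⟩,⟨s,t⟩⟩): allegedly is ⟨s,⟨s,⟨e,t⟩⟩⟩, which is not a function with range ⟨⟨⟨s,t⟩,e⟩,⟨s,t⟩⟩; hence introduced is the functor — type ⟨⟨s,⟨s,⟨e,t⟩⟩⟩,⟨⟨⟨s,t⟩,e⟩,⟨s,t⟩⟩⟩.

⟨⟨s,⟨s,⟨e,t⟩⟩⟩,⟨⟨⟨s,t⟩,e⟩,⟨s,t⟩⟩⟩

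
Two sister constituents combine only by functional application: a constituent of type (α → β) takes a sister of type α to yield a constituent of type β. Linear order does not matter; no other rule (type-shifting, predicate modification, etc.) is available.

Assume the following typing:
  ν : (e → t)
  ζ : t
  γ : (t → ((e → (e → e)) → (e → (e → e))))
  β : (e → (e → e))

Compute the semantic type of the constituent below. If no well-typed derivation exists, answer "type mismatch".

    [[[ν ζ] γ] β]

[ν ζ]: (e → t) with t — neither is a function whose domain matches the other; composition fails here.

type mismatch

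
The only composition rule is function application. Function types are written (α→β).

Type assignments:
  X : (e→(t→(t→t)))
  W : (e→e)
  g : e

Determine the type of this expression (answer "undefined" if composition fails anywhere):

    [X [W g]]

At [W g], W : (e→e) takes g : e, giving e.
At [X [W g]], X : (e→(t→(t→t))) takes [W g] : e, giving (t→(t→t)).

(t→(t→t))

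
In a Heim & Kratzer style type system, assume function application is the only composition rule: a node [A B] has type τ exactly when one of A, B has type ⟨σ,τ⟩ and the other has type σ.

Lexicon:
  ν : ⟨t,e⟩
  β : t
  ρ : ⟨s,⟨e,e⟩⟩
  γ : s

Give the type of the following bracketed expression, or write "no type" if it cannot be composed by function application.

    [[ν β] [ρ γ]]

e

[ν β]: ⟨t,e⟩ applied to t yields e.
[ρ γ]: ⟨s,⟨e,e⟩⟩ applied to s yields ⟨e,e⟩.
[[ν β] [ρ γ]]: ⟨e,e⟩ applied to e yields e.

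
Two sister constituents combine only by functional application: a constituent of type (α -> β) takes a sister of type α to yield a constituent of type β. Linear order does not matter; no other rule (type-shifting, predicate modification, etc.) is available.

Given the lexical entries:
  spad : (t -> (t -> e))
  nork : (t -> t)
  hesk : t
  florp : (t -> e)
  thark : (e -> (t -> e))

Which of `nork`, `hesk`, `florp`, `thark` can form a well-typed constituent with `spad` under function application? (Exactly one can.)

hesk

nork : (t -> t) — spad needs t; nork needs t; neither fits.
hesk — combines: spad : (t -> (t -> e)) takes hesk : t as argument, giving (t -> e).
florp : (t -> e) — spad needs t; florp needs t; neither fits.
thark : (e -> (t -> e)) — spad needs t; thark needs e; neither fits.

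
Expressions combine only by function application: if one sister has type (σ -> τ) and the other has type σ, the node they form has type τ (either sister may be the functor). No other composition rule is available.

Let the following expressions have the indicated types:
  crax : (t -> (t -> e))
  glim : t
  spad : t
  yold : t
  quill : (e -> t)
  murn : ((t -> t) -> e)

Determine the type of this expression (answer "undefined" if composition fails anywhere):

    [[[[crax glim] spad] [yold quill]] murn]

undefined

[crax glim]: crax is (t -> (t -> e)), glim is t; result (t -> e).
[[crax glim] spad]: [crax glim] is (t -> e), spad is t; result e.
[yold quill]: t with (e -> t) — neither is a function whose domain matches the other; composition fails here.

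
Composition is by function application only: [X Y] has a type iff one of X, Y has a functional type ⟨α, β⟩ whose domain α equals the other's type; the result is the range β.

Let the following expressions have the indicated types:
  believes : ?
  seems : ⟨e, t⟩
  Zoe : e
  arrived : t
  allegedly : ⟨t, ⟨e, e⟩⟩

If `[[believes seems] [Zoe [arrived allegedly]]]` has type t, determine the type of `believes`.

⟨⟨e, t⟩, ⟨e, t⟩⟩

For [[believes seems] [Zoe [arrived allegedly]]] to have type t with [Zoe [arrived allegedly]] of type e, [believes seems] must be the function: [believes seems] : ⟨e, t⟩.
For [believes seems] to have type ⟨e, t⟩ with seems of type ⟨e, t⟩, believes must be the function: believes : ⟨⟨e, t⟩, ⟨e, t⟩⟩.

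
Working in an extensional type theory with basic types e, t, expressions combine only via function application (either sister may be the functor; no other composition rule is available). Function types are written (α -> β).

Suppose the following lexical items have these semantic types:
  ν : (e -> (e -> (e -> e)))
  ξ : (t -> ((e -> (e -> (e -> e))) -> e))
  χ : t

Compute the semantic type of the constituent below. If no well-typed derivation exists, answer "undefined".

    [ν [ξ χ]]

[ξ χ]: functor ξ : (t -> ((e -> (e -> (e -> e))) -> e)), argument χ : t; result ((e -> (e -> (e -> e))) -> e).
[ν [ξ χ]]: functor [ξ χ] : ((e -> (e -> (e -> e))) -> e), argument ν : (e -> (e -> (e -> e))); result e.

e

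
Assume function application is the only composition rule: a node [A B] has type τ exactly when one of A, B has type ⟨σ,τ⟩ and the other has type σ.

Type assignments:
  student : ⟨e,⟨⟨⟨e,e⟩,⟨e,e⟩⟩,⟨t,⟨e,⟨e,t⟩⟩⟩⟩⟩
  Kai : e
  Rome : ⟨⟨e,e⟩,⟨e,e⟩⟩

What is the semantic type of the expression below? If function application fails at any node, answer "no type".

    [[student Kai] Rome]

At [student Kai], student : ⟨e,⟨⟨⟨e,e⟩,⟨e,e⟩⟩,⟨t,⟨e,⟨e,t⟩⟩⟩⟩⟩ takes Kai : e, giving ⟨⟨⟨e,e⟩,⟨e,e⟩⟩,⟨t,⟨e,⟨e,t⟩⟩⟩⟩.
At [[student Kai] Rome], [student Kai] : ⟨⟨⟨e,e⟩,⟨e,e⟩⟩,⟨t,⟨e,⟨e,t⟩⟩⟩⟩ takes Rome : ⟨⟨e,e⟩,⟨e,e⟩⟩, giving ⟨t,⟨e,⟨e,t⟩⟩⟩.

⟨t,⟨e,⟨e,t⟩⟩⟩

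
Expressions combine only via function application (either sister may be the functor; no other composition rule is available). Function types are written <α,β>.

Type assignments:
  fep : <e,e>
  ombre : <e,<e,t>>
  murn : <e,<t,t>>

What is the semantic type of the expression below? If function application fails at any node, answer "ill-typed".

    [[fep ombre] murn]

[fep ombre]: <e,e> with <e,<e,t>> — neither is a function whose domain matches the other; composition fails here.

ill-typed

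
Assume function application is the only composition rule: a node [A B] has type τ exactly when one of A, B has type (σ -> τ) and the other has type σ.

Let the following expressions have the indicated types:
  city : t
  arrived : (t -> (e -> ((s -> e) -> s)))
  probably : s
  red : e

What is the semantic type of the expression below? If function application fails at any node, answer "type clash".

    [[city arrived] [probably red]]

[city arrived]: arrived is (t -> (e -> ((s -> e) -> s))), city is t; result (e -> ((s -> e) -> s)).
[probably red]: s and e cannot combine by function application — type clash.

type clash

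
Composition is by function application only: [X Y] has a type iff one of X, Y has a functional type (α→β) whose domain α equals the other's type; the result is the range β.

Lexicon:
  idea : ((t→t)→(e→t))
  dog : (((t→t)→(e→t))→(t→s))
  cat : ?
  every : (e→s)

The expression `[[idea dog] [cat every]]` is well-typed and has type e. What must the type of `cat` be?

At [[idea dog] [cat every]] (required: e): [idea dog] is (t→s), which is not a function with range e; hence [cat every] is the functor — type ((t→s)→e).
At [cat every] (required: ((t→s)→e)): every is (e→s), which is not a function with range ((t→s)→e); hence cat is the functor — type ((e→s)→((t→s)→e)).

((e→s)→((t→s)→e))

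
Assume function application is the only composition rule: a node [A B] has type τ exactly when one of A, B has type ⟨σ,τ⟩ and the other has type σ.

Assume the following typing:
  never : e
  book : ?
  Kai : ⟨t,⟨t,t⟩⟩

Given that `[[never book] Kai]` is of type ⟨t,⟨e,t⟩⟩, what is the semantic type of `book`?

⟨e,⟨⟨t,⟨t,t⟩⟩,⟨t,⟨e,t⟩⟩⟩⟩

[[never book] Kai] must have type ⟨t,⟨e,t⟩⟩. The sister Kai has type ⟨t,⟨t,t⟩⟩; that is not a function onto ⟨t,⟨e,t⟩⟩, so [never book] must be the functor, of type ⟨⟨t,⟨t,t⟩⟩,⟨t,⟨e,t⟩⟩⟩.
[never book] must have type ⟨⟨t,⟨t,t⟩⟩,⟨t,⟨e,t⟩⟩⟩. The sister never has type e; that is not a function onto ⟨⟨t,⟨t,t⟩⟩,⟨t,⟨e,t⟩⟩⟩, so book must be the functor, of type ⟨e,⟨⟨t,⟨t,t⟩⟩,⟨t,⟨e,t⟩⟩⟩⟩.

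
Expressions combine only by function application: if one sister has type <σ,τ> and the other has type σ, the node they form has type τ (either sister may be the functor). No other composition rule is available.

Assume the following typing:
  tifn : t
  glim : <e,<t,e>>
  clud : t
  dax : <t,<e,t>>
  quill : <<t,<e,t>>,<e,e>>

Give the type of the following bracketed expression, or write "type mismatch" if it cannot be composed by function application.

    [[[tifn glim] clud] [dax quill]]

At [tifn glim]: neither t nor <e,<t,e>> can take the other as argument; the node is ill-typed.

type mismatch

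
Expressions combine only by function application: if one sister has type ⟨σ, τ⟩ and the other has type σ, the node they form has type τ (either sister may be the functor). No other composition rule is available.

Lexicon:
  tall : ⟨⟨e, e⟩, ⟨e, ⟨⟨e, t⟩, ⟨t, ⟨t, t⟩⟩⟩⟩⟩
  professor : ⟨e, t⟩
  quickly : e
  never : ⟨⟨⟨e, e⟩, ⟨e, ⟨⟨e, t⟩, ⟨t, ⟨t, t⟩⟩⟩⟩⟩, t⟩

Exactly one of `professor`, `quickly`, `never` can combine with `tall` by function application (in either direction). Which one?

professor : ⟨e, t⟩ — does not combine with tall.
quickly : e — does not combine with tall.
never — combines: never : ⟨⟨⟨e, e⟩, ⟨e, ⟨⟨e, t⟩, ⟨t, ⟨t, t⟩⟩⟩⟩⟩, t⟩ takes tall : ⟨⟨e, e⟩, ⟨e, ⟨⟨e, t⟩, ⟨t, ⟨t, t⟩⟩⟩⟩⟩ as argument, giving t.

never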